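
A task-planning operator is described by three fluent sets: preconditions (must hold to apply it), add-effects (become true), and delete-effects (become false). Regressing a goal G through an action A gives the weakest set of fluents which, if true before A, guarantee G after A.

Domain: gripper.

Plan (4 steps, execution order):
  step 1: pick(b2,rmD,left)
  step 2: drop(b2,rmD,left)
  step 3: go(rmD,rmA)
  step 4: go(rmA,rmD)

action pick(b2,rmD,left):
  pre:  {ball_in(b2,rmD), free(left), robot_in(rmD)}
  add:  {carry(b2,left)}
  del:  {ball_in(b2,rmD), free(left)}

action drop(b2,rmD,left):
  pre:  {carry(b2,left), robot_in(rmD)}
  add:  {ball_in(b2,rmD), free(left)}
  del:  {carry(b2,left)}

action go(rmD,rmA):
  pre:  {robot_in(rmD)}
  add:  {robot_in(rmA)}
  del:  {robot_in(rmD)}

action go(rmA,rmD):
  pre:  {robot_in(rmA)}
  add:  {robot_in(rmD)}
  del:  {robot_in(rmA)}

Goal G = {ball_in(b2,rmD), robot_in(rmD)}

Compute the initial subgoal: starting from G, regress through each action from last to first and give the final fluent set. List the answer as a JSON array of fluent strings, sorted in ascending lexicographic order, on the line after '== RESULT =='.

Work backward from the goal:
  through step 4 (go(rmA,rmD)): drop {robot_in(rmD)}, keep {ball_in(b2,rmD)}, require {robot_in(rmA)}
    → {ball_in(b2,rmD), robot_in(rmA)}
  through step 3 (go(rmD,rmA)): drop {robot_in(rmA)}, keep {ball_in(b2,rmD)}, require {robot_in(rmD)}
    → {ball_in(b2,rmD), robot_in(rmD)}
  through step 2 (drop(b2,rmD,left)): drop {ball_in(b2,rmD)}, keep {robot_in(rmD)}, require {carry(b2,left), robot_in(rmD)}
    → {carry(b2,left), robot_in(rmD)}
  through step 1 (pick(b2,rmD,left)): drop {carry(b2,left)}, keep {robot_in(rmD)}, require {ball_in(b2,rmD), free(left), robot_in(rmD)}
    → {ball_in(b2,rmD), free(left), robot_in(rmD)}

== RESULT ==
["ball_in(b2,rmD)", "free(left)", "robot_in(rmD)"]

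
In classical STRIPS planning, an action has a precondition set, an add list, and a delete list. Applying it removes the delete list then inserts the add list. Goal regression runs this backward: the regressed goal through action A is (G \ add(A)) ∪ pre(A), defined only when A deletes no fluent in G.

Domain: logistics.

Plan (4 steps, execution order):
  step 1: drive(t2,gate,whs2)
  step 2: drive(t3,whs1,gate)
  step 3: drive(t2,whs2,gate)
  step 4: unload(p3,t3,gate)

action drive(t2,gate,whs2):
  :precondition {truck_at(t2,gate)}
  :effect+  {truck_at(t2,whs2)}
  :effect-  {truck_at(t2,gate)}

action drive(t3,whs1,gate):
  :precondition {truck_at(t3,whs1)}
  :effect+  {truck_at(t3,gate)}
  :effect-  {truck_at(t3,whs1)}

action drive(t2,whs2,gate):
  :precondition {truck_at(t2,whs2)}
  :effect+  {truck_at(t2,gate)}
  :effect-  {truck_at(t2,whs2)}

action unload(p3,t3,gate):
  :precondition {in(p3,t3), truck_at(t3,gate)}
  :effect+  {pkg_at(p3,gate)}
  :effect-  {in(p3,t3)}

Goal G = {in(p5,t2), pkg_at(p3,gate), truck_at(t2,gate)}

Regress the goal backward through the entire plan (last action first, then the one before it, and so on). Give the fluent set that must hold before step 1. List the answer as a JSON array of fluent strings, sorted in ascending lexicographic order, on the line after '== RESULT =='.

Work backward from the goal:
  through step 4 (unload(p3,t3,gate)): drop {pkg_at(p3,gate)}, keep {in(p5,t2), truck_at(t2,gate)}, require {in(p3,t3), truck_at(t3,gate)}
    → {in(p3,t3), in(p5,t2), truck_at(t2,gate), truck_at(t3,gate)}
  through step 3 (drive(t2,whs2,gate)): drop {truck_at(t2,gate)}, keep {in(p3,t3), in(p5,t2), truck_at(t3,gate)}, require {truck_at(t2,whs2)}
    → {in(p3,t3), in(p5,t2), truck_at(t2,whs2), truck_at(t3,gate)}
  through step 2 (drive(t3,whs1,gate)): drop {truck_at(t3,gate)}, keep {in(p3,t3), in(p5,t2), truck_at(t2,whs2)}, require {truck_at(t3,whs1)}
    → {in(p3,t3), in(p5,t2), truck_at(t2,whs2), truck_at(t3,whs1)}
  through step 1 (drive(t2,gate,whs2)): drop {truck_at(t2,whs2)}, keep {in(p3,t3), in(p5,t2), truck_at(t3,whs1)}, require {truck_at(t2,gate)}
    → {in(p3,t3), in(p5,t2), truck_at(t2,gate), truck_at(t3,whs1)}

== RESULT ==
["in(p3,t3)", "in(p5,t2)", "truck_at(t2,gate)", "truck_at(t3,whs1)"]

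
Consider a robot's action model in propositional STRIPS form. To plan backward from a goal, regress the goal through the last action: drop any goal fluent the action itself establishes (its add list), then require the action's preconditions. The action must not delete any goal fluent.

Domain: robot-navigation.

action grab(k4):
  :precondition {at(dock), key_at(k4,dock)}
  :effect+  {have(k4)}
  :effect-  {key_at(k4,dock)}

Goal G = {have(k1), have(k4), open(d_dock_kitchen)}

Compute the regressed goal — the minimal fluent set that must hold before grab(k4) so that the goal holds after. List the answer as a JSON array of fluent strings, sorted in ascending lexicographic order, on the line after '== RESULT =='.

Compute (G \ add) ∪ pre:
  G ∩ del = {}  (empty — regression defined)
  G \ add = {have(k1), have(k4), open(d_dock_kitchen)} \ {have(k4)} = {have(k1), open(d_dock_kitchen)}
  ∪ pre   = {have(k1), open(d_dock_kitchen)} ∪ {at(dock), key_at(k4,dock)}
          = {at(dock), have(k1), key_at(k4,dock), open(d_dock_kitchen)}

== RESULT ==
["at(dock)", "have(k1)", "key_at(k4,dock)", "open(d_dock_kitchen)"]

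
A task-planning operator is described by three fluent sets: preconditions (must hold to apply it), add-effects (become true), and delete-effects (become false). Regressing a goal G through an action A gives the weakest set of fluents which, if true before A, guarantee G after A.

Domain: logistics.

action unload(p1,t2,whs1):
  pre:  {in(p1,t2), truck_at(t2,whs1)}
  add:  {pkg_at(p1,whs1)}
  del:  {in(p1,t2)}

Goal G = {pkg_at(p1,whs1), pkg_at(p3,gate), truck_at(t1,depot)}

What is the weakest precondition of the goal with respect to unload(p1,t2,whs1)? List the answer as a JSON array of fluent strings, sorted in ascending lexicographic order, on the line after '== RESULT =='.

Regress:
  G ∩ del = {}  (empty — regression defined)
  G \ add = {pkg_at(p1,whs1), pkg_at(p3,gate), truck_at(t1,depot)} \ {pkg_at(p1,whs1)} = {pkg_at(p3,gate), truck_at(t1,depot)}
  ∪ pre   = {pkg_at(p3,gate), truck_at(t1,depot)} ∪ {in(p1,t2), truck_at(t2,whs1)}
          = {in(p1,t2), pkg_at(p3,gate), truck_at(t1,depot), truck_at(t2,whs1)}

== RESULT ==
["in(p1,t2)", "pkg_at(p3,gate)", "truck_at(t1,depot)", "truck_at(t2,whs1)"]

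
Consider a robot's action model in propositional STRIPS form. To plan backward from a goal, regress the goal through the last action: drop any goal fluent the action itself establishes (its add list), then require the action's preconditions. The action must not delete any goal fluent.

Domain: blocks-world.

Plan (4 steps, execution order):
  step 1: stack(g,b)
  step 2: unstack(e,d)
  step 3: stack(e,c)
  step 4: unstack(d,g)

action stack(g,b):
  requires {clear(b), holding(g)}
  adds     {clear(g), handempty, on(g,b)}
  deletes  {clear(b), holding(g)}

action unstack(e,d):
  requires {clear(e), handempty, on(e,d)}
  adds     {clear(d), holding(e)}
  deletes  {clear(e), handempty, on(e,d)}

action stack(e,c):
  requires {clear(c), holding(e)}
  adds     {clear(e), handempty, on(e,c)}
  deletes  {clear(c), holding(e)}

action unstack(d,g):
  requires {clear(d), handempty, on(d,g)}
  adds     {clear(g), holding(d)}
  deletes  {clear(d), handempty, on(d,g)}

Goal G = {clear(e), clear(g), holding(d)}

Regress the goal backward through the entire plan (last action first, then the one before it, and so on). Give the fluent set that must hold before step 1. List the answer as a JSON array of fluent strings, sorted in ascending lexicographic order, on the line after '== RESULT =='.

Work backward from the goal:
  through step 4 (unstack(d,g)): drop {clear(g), holding(d)}, keep {clear(e)}, require {clear(d), handempty, on(d,g)}
    → {clear(d), clear(e), handempty, on(d,g)}
  through step 3 (stack(e,c)): drop {clear(e), handempty}, keep {clear(d), on(d,g)}, require {clear(c), holding(e)}
    → {clear(c), clear(d), holding(e), on(d,g)}
  through step 2 (unstack(e,d)): drop {clear(d), holding(e)}, keep {clear(c), on(d,g)}, require {clear(e), handempty, on(e,d)}
    → {clear(c), clear(e), handempty, on(d,g), on(e,d)}
  through step 1 (stack(g,b)): drop {handempty}, keep {clear(c), clear(e), on(d,g), on(e,d)}, require {clear(b), holding(g)}
    → {clear(b), clear(c), clear(e), holding(g), on(d,g), on(e,d)}

== RESULT ==
["clear(b)", "clear(c)", "clear(e)", "holding(g)", "on(d,g)", "on(e,d)"]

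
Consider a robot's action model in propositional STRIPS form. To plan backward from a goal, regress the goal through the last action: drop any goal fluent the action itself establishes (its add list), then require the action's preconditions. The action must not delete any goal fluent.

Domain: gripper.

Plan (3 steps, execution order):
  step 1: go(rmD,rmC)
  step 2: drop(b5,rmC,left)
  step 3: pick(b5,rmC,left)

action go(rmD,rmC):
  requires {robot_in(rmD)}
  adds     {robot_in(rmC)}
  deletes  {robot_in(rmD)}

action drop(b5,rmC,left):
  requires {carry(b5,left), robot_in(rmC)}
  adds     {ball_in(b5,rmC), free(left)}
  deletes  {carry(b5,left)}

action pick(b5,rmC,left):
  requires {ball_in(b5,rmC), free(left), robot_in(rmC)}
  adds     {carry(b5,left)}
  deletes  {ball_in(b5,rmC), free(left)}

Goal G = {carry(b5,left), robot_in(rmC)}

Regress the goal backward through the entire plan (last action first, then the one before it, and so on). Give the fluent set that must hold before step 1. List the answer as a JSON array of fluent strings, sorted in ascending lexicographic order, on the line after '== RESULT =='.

Regress step by step:
  through step 3 (pick(b5,rmC,left)): drop {carry(b5,left)}, keep {robot_in(rmC)}, require {ball_in(b5,rmC), free(left), robot_in(rmC)}
    → {ball_in(b5,rmC), free(left), robot_in(rmC)}
  through step 2 (drop(b5,rmC,left)): drop {ball_in(b5,rmC), free(left)}, keep {robot_in(rmC)}, require {carry(b5,left), robot_in(rmC)}
    → {carry(b5,left), robot_in(rmC)}
  through step 1 (go(rmD,rmC)): drop {robot_in(rmC)}, keep {carry(b5,left)}, require {robot_in(rmD)}
    → {carry(b5,left), robot_in(rmD)}

== RESULT ==
["carry(b5,left)", "robot_in(rmD)"]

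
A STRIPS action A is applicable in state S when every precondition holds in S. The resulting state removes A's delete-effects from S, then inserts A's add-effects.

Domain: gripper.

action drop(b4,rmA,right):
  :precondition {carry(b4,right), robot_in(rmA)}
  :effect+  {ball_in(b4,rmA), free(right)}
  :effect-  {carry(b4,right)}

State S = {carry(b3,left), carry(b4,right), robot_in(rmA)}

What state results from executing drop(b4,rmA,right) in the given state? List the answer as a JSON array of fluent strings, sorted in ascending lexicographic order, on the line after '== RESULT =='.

Compute (S \ del) ∪ add:
  pre ⊆ S: {carry(b4,right), robot_in(rmA)} ⊆ S  — applicable
  S \ del = {carry(b3,left), robot_in(rmA)}
  ∪ add   = {ball_in(b4,rmA), carry(b3,left), free(right), robot_in(rmA)}

== RESULT ==
["ball_in(b4,rmA)", "carry(b3,left)", "free(right)", "robot_in(rmA)"]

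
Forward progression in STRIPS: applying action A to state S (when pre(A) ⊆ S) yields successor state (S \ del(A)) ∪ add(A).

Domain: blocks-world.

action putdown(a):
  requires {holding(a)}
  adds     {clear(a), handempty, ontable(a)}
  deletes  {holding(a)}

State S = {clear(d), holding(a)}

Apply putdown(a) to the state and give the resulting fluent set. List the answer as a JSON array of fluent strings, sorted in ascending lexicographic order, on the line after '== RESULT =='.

Progress:
  pre ⊆ S: {holding(a)} ⊆ S  — applicable
  S \ del = {clear(d)}
  ∪ add   = {clear(a), clear(d), handempty, ontable(a)}

== RESULT ==
["clear(a)", "clear(d)", "handempty", "ontable(a)"]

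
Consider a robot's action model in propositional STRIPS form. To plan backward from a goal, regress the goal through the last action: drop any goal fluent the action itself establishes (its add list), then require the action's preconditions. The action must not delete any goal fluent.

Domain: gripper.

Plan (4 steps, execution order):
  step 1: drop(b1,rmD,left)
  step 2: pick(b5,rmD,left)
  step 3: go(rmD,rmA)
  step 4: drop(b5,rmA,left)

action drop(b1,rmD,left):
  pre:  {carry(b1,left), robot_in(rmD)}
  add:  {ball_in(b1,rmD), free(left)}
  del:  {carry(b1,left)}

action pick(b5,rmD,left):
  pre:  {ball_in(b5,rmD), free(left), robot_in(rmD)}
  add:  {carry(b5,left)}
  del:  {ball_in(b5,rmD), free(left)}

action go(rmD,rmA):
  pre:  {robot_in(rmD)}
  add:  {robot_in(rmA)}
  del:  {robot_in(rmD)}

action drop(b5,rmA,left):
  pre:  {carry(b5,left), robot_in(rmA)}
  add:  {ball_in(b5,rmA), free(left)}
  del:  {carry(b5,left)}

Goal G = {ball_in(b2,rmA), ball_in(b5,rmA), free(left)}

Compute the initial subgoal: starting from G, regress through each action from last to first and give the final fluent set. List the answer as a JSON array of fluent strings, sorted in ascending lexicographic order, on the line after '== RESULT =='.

Regress step by step:
  through step 4 (drop(b5,rmA,left)): drop {ball_in(b5,rmA), free(left)}, keep {ball_in(b2,rmA)}, require {carry(b5,left), robot_in(rmA)}
    → {ball_in(b2,rmA), carry(b5,left), robot_in(rmA)}
  through step 3 (go(rmD,rmA)): drop {robot_in(rmA)}, keep {ball_in(b2,rmA), carry(b5,left)}, require {robot_in(rmD)}
    → {ball_in(b2,rmA), carry(b5,left), robot_in(rmD)}
  through step 2 (pick(b5,rmD,left)): drop {carry(b5,left)}, keep {ball_in(b2,rmA), robot_in(rmD)}, require {ball_in(b5,rmD), free(left), robot_in(rmD)}
    → {ball_in(b2,rmA), ball_in(b5,rmD), free(left), robot_in(rmD)}
  through step 1 (drop(b1,rmD,left)): drop {free(left)}, keep {ball_in(b2,rmA), ball_in(b5,rmD), robot_in(rmD)}, require {carry(b1,left), robot_in(rmD)}
    → {ball_in(b2,rmA), ball_in(b5,rmD), carry(b1,left), robot_in(rmD)}

== RESULT ==
["ball_in(b2,rmA)", "ball_in(b5,rmD)", "carry(b1,left)", "robot_in(rmD)"]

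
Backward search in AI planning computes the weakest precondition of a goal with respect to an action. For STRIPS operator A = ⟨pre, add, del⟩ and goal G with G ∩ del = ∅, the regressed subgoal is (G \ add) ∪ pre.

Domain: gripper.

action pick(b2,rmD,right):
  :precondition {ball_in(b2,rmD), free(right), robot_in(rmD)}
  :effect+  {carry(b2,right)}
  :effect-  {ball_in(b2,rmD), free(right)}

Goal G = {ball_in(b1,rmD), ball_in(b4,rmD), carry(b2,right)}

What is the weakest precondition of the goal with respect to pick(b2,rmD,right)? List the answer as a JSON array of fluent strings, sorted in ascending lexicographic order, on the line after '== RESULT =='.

Compute (G \ add) ∪ pre:
  G ∩ del = {}  (empty — regression defined)
  G \ add = {ball_in(b1,rmD), ball_in(b4,rmD), carry(b2,right)} \ {carry(b2,right)} = {ball_in(b1,rmD), ball_in(b4,rmD)}
  ∪ pre   = {ball_in(b1,rmD), ball_in(b4,rmD)} ∪ {ball_in(b2,rmD), free(right), robot_in(rmD)}
          = {ball_in(b1,rmD), ball_in(b2,rmD), ball_in(b4,rmD), free(right), robot_in(rmD)}

== RESULT ==
["ball_in(b1,rmD)", "ball_in(b2,rmD)", "ball_in(b4,rmD)", "free(right)", "robot_in(rmD)"]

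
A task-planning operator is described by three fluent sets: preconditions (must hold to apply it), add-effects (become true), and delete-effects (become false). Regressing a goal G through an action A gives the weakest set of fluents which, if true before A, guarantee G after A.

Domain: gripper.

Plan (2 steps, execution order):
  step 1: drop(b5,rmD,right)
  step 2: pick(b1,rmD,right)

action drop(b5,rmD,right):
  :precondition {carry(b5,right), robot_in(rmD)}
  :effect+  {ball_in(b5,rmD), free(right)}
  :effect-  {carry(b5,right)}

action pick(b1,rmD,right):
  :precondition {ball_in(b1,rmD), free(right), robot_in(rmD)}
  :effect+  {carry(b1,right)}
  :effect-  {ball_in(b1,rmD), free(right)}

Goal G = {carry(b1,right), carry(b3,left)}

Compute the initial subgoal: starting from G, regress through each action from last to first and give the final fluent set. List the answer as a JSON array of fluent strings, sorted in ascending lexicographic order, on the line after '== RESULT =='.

Regress step by step:
  through step 2 (pick(b1,rmD,right)): drop {carry(b1,right)}, keep {carry(b3,left)}, require {ball_in(b1,rmD), free(right), robot_in(rmD)}
    → {ball_in(b1,rmD), carry(b3,left), free(right), robot_in(rmD)}
  through step 1 (drop(b5,rmD,right)): drop {free(right)}, keep {ball_in(b1,rmD), carry(b3,left), robot_in(rmD)}, require {carry(b5,right), robot_in(rmD)}
    → {ball_in(b1,rmD), carry(b3,left), carry(b5,right), robot_in(rmD)}

== RESULT ==
["ball_in(b1,rmD)", "carry(b3,left)", "carry(b5,right)", "robot_in(rmD)"]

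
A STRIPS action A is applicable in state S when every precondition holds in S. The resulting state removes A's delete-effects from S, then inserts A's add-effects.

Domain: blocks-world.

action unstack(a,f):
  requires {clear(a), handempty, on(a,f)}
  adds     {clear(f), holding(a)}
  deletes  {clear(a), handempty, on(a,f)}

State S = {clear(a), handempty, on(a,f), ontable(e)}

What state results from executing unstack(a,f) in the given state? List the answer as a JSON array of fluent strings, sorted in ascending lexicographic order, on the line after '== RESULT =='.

Progress:
  pre ⊆ S: {clear(a), handempty, on(a,f)} ⊆ S  — applicable
  S \ del = {ontable(e)}
  ∪ add   = {clear(f), holding(a), ontable(e)}

== RESULT ==
["clear(f)", "holding(a)", "ontable(e)"]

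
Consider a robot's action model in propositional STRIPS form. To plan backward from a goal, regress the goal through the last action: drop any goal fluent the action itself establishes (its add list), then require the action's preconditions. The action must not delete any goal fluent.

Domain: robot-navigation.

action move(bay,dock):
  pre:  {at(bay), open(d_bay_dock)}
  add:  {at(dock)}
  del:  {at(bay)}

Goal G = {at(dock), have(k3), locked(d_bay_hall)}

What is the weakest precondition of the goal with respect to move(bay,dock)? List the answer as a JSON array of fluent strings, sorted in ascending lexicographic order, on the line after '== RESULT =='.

Regress:
  G ∩ del = {}  (empty — regression defined)
  G \ add = {at(dock), have(k3), locked(d_bay_hall)} \ {at(dock)} = {have(k3), locked(d_bay_hall)}
  ∪ pre   = {have(k3), locked(d_bay_hall)} ∪ {at(bay), open(d_bay_dock)}
          = {at(bay), have(k3), locked(d_bay_hall), open(d_bay_dock)}

== RESULT ==
["at(bay)", "have(k3)", "locked(d_bay_hall)", "open(d_bay_dock)"]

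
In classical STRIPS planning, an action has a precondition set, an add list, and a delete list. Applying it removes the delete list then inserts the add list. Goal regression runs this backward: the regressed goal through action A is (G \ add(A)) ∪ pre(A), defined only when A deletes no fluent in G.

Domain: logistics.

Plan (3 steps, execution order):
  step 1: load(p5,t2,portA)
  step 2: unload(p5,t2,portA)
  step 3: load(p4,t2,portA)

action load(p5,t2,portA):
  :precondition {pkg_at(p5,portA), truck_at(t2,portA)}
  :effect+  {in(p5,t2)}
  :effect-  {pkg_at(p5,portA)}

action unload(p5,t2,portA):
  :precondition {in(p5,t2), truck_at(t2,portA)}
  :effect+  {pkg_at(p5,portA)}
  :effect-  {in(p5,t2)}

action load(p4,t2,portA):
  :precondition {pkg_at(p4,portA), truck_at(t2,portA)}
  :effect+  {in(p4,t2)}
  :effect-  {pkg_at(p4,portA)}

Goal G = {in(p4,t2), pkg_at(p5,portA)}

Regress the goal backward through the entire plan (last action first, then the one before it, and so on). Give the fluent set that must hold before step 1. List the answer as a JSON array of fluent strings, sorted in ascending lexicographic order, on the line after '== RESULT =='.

Regress step by step:
  through step 3 (load(p4,t2,portA)): drop {in(p4,t2)}, keep {pkg_at(p5,portA)}, require {pkg_at(p4,portA), truck_at(t2,portA)}
    → {pkg_at(p4,portA), pkg_at(p5,portA), truck_at(t2,portA)}
  through step 2 (unload(p5,t2,portA)): drop {pkg_at(p5,portA)}, keep {pkg_at(p4,portA), truck_at(t2,portA)}, require {in(p5,t2), truck_at(t2,portA)}
    → {in(p5,t2), pkg_at(p4,portA), truck_at(t2,portA)}
  through step 1 (load(p5,t2,portA)): drop {in(p5,t2)}, keep {pkg_at(p4,portA), truck_at(t2,portA)}, require {pkg_at(p5,portA), truck_at(t2,portA)}
    → {pkg_at(p4,portA), pkg_at(p5,portA), truck_at(t2,portA)}

== RESULT ==
["pkg_at(p4,portA)", "pkg_at(p5,portA)", "truck_at(t2,portA)"]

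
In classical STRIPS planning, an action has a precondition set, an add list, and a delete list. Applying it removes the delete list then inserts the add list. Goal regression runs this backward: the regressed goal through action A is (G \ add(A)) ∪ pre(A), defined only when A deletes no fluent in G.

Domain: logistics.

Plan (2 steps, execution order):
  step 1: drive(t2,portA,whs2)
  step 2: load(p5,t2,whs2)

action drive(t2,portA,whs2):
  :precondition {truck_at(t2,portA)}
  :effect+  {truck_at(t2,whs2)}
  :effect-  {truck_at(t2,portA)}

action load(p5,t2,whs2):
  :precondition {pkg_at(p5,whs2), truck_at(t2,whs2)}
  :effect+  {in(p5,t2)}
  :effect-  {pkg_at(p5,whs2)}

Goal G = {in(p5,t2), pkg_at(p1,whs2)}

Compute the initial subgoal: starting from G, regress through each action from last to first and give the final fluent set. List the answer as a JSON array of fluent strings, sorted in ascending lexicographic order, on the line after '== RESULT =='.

Work backward from the goal:
  through step 2 (load(p5,t2,whs2)): drop {in(p5,t2)}, keep {pkg_at(p1,whs2)}, require {pkg_at(p5,whs2), truck_at(t2,whs2)}
    → {pkg_at(p1,whs2), pkg_at(p5,whs2), truck_at(t2,whs2)}
  through step 1 (drive(t2,portA,whs2)): drop {truck_at(t2,whs2)}, keep {pkg_at(p1,whs2), pkg_at(p5,whs2)}, require {truck_at(t2,portA)}
    → {pkg_at(p1,whs2), pkg_at(p5,whs2), truck_at(t2,portA)}

== RESULT ==
["pkg_at(p1,whs2)", "pkg_at(p5,whs2)", "truck_at(t2,portA)"]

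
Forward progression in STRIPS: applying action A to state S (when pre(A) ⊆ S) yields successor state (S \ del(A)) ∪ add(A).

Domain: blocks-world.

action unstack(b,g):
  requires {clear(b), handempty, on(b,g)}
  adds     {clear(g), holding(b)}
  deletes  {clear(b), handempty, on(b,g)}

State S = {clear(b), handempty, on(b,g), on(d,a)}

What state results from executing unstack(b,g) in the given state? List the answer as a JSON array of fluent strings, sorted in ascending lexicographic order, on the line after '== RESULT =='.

Progress:
  pre ⊆ S: {clear(b), handempty, on(b,g)} ⊆ S  — applicable
  S \ del = {on(d,a)}
  ∪ add   = {clear(g), holding(b), on(d,a)}

== RESULT ==
["clear(g)", "holding(b)", "on(d,a)"]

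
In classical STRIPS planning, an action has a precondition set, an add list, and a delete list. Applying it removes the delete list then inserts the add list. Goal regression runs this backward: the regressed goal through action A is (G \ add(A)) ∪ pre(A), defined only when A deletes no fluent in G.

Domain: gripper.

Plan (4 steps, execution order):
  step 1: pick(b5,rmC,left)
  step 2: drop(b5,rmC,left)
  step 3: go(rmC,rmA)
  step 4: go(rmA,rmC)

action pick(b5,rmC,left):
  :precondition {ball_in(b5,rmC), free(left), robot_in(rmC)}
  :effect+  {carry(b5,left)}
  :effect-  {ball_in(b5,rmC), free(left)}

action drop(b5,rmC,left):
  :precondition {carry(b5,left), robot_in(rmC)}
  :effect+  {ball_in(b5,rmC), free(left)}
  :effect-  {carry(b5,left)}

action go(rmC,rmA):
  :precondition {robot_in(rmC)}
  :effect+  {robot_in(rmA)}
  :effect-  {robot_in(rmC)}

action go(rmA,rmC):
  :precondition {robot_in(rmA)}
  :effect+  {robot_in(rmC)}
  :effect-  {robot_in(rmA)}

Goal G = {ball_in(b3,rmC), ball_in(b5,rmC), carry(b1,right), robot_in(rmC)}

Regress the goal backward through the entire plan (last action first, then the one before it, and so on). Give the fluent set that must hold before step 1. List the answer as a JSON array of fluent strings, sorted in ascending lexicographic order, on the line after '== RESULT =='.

Regress step by step:
  through step 4 (go(rmA,rmC)): drop {robot_in(rmC)}, keep {ball_in(b3,rmC), ball_in(b5,rmC), carry(b1,right)}, require {robot_in(rmA)}
    → {ball_in(b3,rmC), ball_in(b5,rmC), carry(b1,right), robot_in(rmA)}
  through step 3 (go(rmC,rmA)): drop {robot_in(rmA)}, keep {ball_in(b3,rmC), ball_in(b5,rmC), carry(b1,right)}, require {robot_in(rmC)}
    → {ball_in(b3,rmC), ball_in(b5,rmC), carry(b1,right), robot_in(rmC)}
  through step 2 (drop(b5,rmC,left)): drop {ball_in(b5,rmC)}, keep {ball_in(b3,rmC), carry(b1,right), robot_in(rmC)}, require {carry(b5,left), robot_in(rmC)}
    → {ball_in(b3,rmC), carry(b1,right), carry(b5,left), robot_in(rmC)}
  through step 1 (pick(b5,rmC,left)): drop {carry(b5,left)}, keep {ball_in(b3,rmC), carry(b1,right), robot_in(rmC)}, require {ball_in(b5,rmC), free(left), robot_in(rmC)}
    → {ball_in(b3,rmC), ball_in(b5,rmC), carry(b1,right), free(left), robot_in(rmC)}

== RESULT ==
["ball_in(b3,rmC)", "ball_in(b5,rmC)", "carry(b1,right)", "free(left)", "robot_in(rmC)"]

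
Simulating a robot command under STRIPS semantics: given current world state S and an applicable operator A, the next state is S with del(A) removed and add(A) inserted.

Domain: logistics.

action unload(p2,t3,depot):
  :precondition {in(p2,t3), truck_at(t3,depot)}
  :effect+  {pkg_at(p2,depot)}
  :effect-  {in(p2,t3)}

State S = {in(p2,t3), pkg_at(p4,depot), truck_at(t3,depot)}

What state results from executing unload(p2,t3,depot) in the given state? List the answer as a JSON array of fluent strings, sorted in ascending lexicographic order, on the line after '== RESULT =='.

Progress:
  pre ⊆ S: {in(p2,t3), truck_at(t3,depot)} ⊆ S  — applicable
  S \ del = {pkg_at(p4,depot), truck_at(t3,depot)}
  ∪ add   = {pkg_at(p2,depot), pkg_at(p4,depot), truck_at(t3,depot)}

== RESULT ==
["pkg_at(p2,depot)", "pkg_at(p4,depot)", "truck_at(t3,depot)"]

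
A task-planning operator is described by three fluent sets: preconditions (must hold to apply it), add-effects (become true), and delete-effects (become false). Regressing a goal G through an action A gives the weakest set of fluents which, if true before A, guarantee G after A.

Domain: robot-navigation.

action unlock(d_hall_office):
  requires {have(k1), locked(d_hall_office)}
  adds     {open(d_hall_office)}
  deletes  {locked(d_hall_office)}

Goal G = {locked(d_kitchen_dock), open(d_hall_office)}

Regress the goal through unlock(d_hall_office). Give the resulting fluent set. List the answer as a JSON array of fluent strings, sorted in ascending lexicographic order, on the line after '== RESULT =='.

Compute (G \ add) ∪ pre:
  G ∩ del = {}  (empty — regression defined)
  G \ add = {locked(d_kitchen_dock), open(d_hall_office)} \ {open(d_hall_office)} = {locked(d_kitchen_dock)}
  ∪ pre   = {locked(d_kitchen_dock)} ∪ {have(k1), locked(d_hall_office)}
          = {have(k1), locked(d_hall_office), locked(d_kitchen_dock)}

== RESULT ==
["have(k1)", "locked(d_hall_office)", "locked(d_kitchen_dock)"]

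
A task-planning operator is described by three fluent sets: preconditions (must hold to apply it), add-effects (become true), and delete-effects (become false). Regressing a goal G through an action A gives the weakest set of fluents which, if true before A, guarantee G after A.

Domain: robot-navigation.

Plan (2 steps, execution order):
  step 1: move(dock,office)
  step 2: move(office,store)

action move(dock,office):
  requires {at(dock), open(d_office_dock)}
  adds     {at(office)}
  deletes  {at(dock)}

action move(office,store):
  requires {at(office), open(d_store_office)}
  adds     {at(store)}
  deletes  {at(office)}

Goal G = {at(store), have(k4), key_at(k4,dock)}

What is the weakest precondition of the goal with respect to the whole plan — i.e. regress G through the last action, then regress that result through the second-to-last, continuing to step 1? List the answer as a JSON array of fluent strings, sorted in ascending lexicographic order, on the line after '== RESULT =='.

Regress step by step:
  through step 2 (move(office,store)): drop {at(store)}, keep {have(k4), key_at(k4,dock)}, require {at(office), open(d_store_office)}
    → {at(office), have(k4), key_at(k4,dock), open(d_store_office)}
  through step 1 (move(dock,office)): drop {at(office)}, keep {have(k4), key_at(k4,dock), open(d_store_office)}, require {at(dock), open(d_office_dock)}
    → {at(dock), have(k4), key_at(k4,dock), open(d_office_dock), open(d_store_office)}

== RESULT ==
["at(dock)", "have(k4)", "key_at(k4,dock)", "open(d_office_dock)", "open(d_store_office)"]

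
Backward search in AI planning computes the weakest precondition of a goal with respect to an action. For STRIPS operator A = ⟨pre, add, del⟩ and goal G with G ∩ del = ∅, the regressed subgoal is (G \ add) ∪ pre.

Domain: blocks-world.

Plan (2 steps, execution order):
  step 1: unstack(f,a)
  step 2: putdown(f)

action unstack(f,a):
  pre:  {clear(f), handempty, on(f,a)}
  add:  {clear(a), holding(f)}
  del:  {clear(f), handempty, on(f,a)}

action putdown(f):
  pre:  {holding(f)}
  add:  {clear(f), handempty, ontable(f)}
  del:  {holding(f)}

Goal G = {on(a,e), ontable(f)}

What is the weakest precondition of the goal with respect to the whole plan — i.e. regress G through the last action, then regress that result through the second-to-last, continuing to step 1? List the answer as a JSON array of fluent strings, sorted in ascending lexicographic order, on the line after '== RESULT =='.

Regress step by step:
  through step 2 (putdown(f)): drop {ontable(f)}, keep {on(a,e)}, require {holding(f)}
    → {holding(f), on(a,e)}
  through step 1 (unstack(f,a)): drop {holding(f)}, keep {on(a,e)}, require {clear(f), handempty, on(f,a)}
    → {clear(f), handempty, on(a,e), on(f,a)}

== RESULT ==
["clear(f)", "handempty", "on(a,e)", "on(f,a)"]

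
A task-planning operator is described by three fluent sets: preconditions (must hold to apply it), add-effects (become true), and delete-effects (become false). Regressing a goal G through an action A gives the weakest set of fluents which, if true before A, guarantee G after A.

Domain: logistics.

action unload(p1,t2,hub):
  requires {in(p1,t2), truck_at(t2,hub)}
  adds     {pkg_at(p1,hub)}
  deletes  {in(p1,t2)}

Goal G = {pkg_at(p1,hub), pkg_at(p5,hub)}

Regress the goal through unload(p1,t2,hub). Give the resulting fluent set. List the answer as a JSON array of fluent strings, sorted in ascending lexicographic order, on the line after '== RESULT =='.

Regress:
  G ∩ del = {}  (empty — regression defined)
  G \ add = {pkg_at(p1,hub), pkg_at(p5,hub)} \ {pkg_at(p1,hub)} = {pkg_at(p5,hub)}
  ∪ pre   = {pkg_at(p5,hub)} ∪ {in(p1,t2), truck_at(t2,hub)}
          = {in(p1,t2), pkg_at(p5,hub), truck_at(t2,hub)}

== RESULT ==
["in(p1,t2)", "pkg_at(p5,hub)", "truck_at(t2,hub)"]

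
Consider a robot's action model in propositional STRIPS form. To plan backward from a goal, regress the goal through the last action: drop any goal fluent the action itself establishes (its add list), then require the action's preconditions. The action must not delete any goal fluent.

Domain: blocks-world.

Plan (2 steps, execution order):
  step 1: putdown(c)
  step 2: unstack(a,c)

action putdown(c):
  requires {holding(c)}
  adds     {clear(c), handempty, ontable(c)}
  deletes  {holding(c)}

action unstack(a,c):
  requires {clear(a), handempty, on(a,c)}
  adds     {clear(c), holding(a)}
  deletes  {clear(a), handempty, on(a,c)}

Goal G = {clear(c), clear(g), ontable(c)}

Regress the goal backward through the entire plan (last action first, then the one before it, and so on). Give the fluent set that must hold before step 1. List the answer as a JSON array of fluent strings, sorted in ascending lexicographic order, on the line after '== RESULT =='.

Work backward from the goal:
  through step 2 (unstack(a,c)): drop {clear(c)}, keep {clear(g), ontable(c)}, require {clear(a), handempty, on(a,c)}
    → {clear(a), clear(g), handempty, on(a,c), ontable(c)}
  through step 1 (putdown(c)): drop {handempty, ontable(c)}, keep {clear(a), clear(g), on(a,c)}, require {holding(c)}
    → {clear(a), clear(g), holding(c), on(a,c)}

== RESULT ==
["clear(a)", "clear(g)", "holding(c)", "on(a,c)"]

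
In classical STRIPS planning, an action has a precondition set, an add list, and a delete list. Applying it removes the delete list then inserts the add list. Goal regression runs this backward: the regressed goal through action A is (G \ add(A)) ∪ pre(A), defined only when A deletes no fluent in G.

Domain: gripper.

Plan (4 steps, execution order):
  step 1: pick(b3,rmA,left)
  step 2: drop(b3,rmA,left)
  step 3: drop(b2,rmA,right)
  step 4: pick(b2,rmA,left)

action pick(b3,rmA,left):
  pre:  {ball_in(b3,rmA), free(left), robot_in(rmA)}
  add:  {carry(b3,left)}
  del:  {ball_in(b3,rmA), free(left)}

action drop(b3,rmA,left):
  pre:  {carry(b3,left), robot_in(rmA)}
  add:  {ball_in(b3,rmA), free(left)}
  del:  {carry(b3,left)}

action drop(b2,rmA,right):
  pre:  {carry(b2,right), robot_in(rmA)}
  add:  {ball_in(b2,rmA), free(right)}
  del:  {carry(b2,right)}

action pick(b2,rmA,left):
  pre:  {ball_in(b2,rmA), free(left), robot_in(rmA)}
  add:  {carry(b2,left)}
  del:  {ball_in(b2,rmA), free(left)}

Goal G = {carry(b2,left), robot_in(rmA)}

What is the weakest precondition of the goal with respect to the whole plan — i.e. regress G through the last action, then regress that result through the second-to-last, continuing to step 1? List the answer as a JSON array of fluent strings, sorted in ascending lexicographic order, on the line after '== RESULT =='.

Work backward from the goal:
  through step 4 (pick(b2,rmA,left)): drop {carry(b2,left)}, keep {robot_in(rmA)}, require {ball_in(b2,rmA), free(left), robot_in(rmA)}
    → {ball_in(b2,rmA), free(left), robot_in(rmA)}
  through step 3 (drop(b2,rmA,right)): drop {ball_in(b2,rmA)}, keep {free(left), robot_in(rmA)}, require {carry(b2,right), robot_in(rmA)}
    → {carry(b2,right), free(left), robot_in(rmA)}
  through step 2 (drop(b3,rmA,left)): drop {free(left)}, keep {carry(b2,right), robot_in(rmA)}, require {carry(b3,left), robot_in(rmA)}
    → {carry(b2,right), carry(b3,left), robot_in(rmA)}
  through step 1 (pick(b3,rmA,left)): drop {carry(b3,left)}, keep {carry(b2,right), robot_in(rmA)}, require {ball_in(b3,rmA), free(left), robot_in(rmA)}
    → {ball_in(b3,rmA), carry(b2,right), free(left), robot_in(rmA)}

== RESULT ==
["ball_in(b3,rmA)", "carry(b2,right)", "free(left)", "robot_in(rmA)"]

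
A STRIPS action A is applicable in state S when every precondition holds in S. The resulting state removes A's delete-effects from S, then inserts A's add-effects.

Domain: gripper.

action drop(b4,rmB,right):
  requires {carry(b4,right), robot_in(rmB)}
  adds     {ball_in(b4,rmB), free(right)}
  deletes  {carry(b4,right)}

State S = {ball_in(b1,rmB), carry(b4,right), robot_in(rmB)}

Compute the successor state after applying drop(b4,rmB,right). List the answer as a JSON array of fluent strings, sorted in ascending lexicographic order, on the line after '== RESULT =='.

Progress:
  pre ⊆ S: {carry(b4,right), robot_in(rmB)} ⊆ S  — applicable
  S \ del = {ball_in(b1,rmB), robot_in(rmB)}
  ∪ add   = {ball_in(b1,rmB), ball_in(b4,rmB), free(right), robot_in(rmB)}

== RESULT ==
["ball_in(b1,rmB)", "ball_in(b4,rmB)", "free(right)", "robot_in(rmB)"]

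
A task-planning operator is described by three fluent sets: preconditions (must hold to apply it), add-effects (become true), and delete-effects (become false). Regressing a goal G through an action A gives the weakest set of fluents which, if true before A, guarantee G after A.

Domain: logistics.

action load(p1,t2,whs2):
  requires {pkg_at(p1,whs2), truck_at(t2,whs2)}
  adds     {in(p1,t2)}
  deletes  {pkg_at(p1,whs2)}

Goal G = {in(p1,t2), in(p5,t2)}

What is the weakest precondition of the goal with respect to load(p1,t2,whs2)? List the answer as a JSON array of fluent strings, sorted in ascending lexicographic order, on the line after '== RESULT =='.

Regress:
  G ∩ del = {}  (empty — regression defined)
  G \ add = {in(p1,t2), in(p5,t2)} \ {in(p1,t2)} = {in(p5,t2)}
  ∪ pre   = {in(p5,t2)} ∪ {pkg_at(p1,whs2), truck_at(t2,whs2)}
          = {in(p5,t2), pkg_at(p1,whs2), truck_at(t2,whs2)}

== RESULT ==
["in(p5,t2)", "pkg_at(p1,whs2)", "truck_at(t2,whs2)"]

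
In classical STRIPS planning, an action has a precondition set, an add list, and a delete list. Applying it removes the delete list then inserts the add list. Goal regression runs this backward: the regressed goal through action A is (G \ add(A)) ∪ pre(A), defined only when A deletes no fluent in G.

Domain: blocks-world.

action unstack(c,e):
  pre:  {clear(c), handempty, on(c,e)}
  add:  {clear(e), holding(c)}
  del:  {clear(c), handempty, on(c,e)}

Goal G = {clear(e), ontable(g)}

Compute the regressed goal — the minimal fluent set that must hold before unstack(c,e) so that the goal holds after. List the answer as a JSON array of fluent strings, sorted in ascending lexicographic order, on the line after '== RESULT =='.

Regress:
  G ∩ del = {}  (empty — regression defined)
  G \ add = {clear(e), ontable(g)} \ {clear(e), holding(c)} = {ontable(g)}
  ∪ pre   = {ontable(g)} ∪ {clear(c), handempty, on(c,e)}
          = {clear(c), handempty, on(c,e), ontable(g)}

== RESULT ==
["clear(c)", "handempty", "on(c,e)", "ontable(g)"]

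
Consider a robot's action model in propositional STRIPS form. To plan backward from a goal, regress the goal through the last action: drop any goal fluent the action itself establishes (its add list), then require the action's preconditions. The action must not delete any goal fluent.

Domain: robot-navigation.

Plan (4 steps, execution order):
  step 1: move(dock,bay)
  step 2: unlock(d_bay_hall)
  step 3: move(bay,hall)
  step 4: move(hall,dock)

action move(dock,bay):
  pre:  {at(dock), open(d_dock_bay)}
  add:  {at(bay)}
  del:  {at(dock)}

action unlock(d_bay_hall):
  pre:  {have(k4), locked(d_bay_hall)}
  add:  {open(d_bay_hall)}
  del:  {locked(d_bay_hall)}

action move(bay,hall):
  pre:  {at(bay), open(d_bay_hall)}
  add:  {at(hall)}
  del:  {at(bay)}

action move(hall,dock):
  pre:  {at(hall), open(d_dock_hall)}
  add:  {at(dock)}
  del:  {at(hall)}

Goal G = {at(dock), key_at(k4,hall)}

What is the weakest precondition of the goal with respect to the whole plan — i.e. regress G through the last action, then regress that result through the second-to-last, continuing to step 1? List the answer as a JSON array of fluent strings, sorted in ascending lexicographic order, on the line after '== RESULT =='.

Work backward from the goal:
  through step 4 (move(hall,dock)): drop {at(dock)}, keep {key_at(k4,hall)}, require {at(hall), open(d_dock_hall)}
    → {at(hall), key_at(k4,hall), open(d_dock_hall)}
  through step 3 (move(bay,hall)): drop {at(hall)}, keep {key_at(k4,hall), open(d_dock_hall)}, require {at(bay), open(d_bay_hall)}
    → {at(bay), key_at(k4,hall), open(d_bay_hall), open(d_dock_hall)}
  through step 2 (unlock(d_bay_hall)): drop {open(d_bay_hall)}, keep {at(bay), key_at(k4,hall), open(d_dock_hall)}, require {have(k4), locked(d_bay_hall)}
    → {at(bay), have(k4), key_at(k4,hall), locked(d_bay_hall), open(d_dock_hall)}
  through step 1 (move(dock,bay)): drop {at(bay)}, keep {have(k4), key_at(k4,hall), locked(d_bay_hall), open(d_dock_hall)}, require {at(dock), open(d_dock_bay)}
    → {at(dock), have(k4), key_at(k4,hall), locked(d_bay_hall), open(d_dock_bay), open(d_dock_hall)}

== RESULT ==
["at(dock)", "have(k4)", "key_at(k4,hall)", "locked(d_bay_hall)", "open(d_dock_bay)", "open(d_dock_hall)"]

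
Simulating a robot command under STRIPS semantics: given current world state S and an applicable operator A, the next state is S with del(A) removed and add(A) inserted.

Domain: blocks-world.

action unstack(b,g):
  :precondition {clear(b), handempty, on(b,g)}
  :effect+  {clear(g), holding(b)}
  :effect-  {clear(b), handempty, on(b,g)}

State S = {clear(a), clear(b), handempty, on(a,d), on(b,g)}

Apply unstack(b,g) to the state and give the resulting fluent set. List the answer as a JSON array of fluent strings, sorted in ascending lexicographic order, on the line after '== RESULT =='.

Progress:
  pre ⊆ S: {clear(b), handempty, on(b,g)} ⊆ S  — applicable
  S \ del = {clear(a), on(a,d)}
  ∪ add   = {clear(a), clear(g), holding(b), on(a,d)}

== RESULT ==
["clear(a)", "clear(g)", "holding(b)", "on(a,d)"]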